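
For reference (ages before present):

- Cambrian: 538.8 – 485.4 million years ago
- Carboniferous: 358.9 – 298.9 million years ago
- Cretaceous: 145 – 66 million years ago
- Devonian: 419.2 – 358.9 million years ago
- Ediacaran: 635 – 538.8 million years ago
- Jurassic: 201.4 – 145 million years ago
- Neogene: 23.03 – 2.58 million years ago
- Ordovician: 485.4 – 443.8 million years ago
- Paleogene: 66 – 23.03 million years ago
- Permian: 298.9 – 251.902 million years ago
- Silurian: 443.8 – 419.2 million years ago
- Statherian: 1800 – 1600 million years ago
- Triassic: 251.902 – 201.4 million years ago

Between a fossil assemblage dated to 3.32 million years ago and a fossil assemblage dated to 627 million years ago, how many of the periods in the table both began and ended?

627 Ma sits inside the Ediacaran (635–538.8) and 3.32 Ma inside the Neogene (23.03–2.58); neither of those is wholly between the two dates.
The listed periods lying completely between them are Cambrian, Ordovician, Silurian, Devonian, Carboniferous, Permian, Triassic, Jurassic, Cretaceous, Paleogene — 10 in all.

10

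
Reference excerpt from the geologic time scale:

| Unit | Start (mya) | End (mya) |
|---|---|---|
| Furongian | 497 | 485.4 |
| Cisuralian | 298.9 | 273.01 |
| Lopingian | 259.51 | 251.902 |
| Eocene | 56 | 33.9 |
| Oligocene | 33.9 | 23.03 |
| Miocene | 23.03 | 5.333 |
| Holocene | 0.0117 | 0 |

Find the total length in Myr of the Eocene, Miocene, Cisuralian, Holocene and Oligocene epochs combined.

Each duration: Eocene = 22.1; Miocene = 17.697; Cisuralian = 25.89; Holocene = 0.0117; Oligocene = 10.87.
Sum: 22.1 + 17.697 + 25.89 + 0.0117 + 10.87 = 76.5687 Myr.

76.5687 million years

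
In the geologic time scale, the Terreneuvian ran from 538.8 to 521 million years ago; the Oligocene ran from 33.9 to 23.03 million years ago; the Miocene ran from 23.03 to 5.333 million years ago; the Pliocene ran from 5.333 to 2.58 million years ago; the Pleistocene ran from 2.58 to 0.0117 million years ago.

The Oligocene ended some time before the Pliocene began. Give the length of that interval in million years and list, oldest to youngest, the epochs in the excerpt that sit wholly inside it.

The Oligocene closes at 23.03 Ma and the Pliocene opens at 5.333 Ma, so the interval is 23.03 − 5.333 = 17.697 Myr.
An epoch fits inside if it starts at or after 23.03 Ma and ends at or before 5.333 Ma; oldest first that gives Miocene.

17.697 million years; Miocene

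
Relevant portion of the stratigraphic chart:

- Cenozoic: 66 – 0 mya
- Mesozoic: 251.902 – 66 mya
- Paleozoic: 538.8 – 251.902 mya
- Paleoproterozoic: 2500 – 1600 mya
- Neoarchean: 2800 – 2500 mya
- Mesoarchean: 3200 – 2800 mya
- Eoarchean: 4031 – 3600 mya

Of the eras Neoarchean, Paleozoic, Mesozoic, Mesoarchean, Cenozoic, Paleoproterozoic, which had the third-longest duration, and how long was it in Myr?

Durations: Neoarchean 300; Paleozoic 286.898; Mesozoic 185.902; Mesoarchean 400; Cenozoic 66; Paleoproterozoic 900 Myr.
Sorted longest-first: Paleoproterozoic (900), Mesoarchean (400), Neoarchean (300), Paleozoic (286.898), Mesozoic (185.902), Cenozoic (66).
The third longest is Neoarchean at 300 Myr.

Neoarchean, 300 million years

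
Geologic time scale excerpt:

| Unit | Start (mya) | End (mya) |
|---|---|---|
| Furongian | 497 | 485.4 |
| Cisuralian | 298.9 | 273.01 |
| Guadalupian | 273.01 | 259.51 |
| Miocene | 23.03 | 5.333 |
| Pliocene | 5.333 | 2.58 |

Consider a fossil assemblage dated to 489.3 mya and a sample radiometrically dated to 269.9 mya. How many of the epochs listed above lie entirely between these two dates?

489.3 Ma sits inside the Furongian (497–485.4) and 269.9 Ma inside the Guadalupian (273.01–259.51); neither of those is wholly between the two dates.
The listed epochs lying completely between them are Cisuralian — 1 in all.

1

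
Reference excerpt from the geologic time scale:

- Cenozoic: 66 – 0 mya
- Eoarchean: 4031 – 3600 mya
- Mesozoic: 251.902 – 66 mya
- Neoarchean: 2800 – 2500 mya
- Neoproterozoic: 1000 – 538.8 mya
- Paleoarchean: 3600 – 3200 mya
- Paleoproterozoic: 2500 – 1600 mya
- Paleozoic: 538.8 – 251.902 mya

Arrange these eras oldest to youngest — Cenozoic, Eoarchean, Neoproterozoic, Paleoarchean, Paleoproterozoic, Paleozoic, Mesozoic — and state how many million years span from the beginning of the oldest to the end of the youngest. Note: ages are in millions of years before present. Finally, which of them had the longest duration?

Eoarchean → Paleoarchean → Paleoproterozoic → Neoproterozoic → Paleozoic → Mesozoic → Cenozoic; total span 4031 Myr; longest is Paleoproterozoic

From the excerpt: Cenozoic 66–0; Eoarchean 4031–3600; Neoproterozoic 1000–538.8; Paleoarchean 3600–3200; Paleoproterozoic 2500–1600; Paleozoic 538.8–251.902; Mesozoic 251.902–66 (Ma).
Larger Ma is earlier, so the oldest is Eoarchean and the youngest is Cenozoic; oldest to youngest: Eoarchean, Paleoarchean, Paleoproterozoic, Neoproterozoic, Paleozoic, Mesozoic, Cenozoic.
Oldest start 4031 minus youngest end 0 gives 4031 Myr overall.
Individual lengths (start − end): Eoarchean 431; Neoproterozoic 461.2; Paleozoic 286.898; Cenozoic 66; Paleoarchean 400; Mesozoic 185.902; Paleoproterozoic 900. The largest is Paleoproterozoic at 900 Myr.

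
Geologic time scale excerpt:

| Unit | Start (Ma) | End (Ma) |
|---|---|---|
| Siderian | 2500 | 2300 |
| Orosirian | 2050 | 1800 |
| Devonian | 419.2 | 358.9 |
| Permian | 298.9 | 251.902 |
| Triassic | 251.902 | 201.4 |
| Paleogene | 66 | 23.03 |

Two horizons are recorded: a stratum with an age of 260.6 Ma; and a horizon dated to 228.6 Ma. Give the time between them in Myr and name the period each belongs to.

Elapsed time: 260.6 − 228.6 = 32 Myr.
260.6 Ma lies within 298.9–251.902 Ma: Permian.
228.6 Ma lies within 251.902–201.4 Ma: Triassic.

32 million years apart; the first in the Permian, the second in the Triassic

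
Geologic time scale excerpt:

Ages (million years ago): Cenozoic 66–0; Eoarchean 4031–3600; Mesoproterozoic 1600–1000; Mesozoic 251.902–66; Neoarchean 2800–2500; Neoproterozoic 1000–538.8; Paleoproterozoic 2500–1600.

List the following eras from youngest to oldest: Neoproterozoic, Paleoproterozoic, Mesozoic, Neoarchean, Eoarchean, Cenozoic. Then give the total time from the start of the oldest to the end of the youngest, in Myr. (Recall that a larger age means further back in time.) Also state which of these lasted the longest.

From the excerpt: Neoproterozoic 1000–538.8; Paleoproterozoic 2500–1600; Mesozoic 251.902–66; Neoarchean 2800–2500; Eoarchean 4031–3600; Cenozoic 66–0 (Ma).
Larger Ma is earlier, so the oldest is Eoarchean and the youngest is Cenozoic; youngest to oldest: Cenozoic, Mesozoic, Neoproterozoic, Paleoproterozoic, Neoarchean, Eoarchean.
Oldest start 4031 minus youngest end 0 gives 4031 Myr overall.
Individual lengths (start − end): Mesozoic 185.902; Neoproterozoic 461.2; Eoarchean 431; Neoarchean 300; Cenozoic 66; Paleoproterozoic 900. The largest is Paleoproterozoic at 900 Myr.

Cenozoic → Mesozoic → Neoproterozoic → Paleoproterozoic → Neoarchean → Eoarchean; total span 4031 Myr; longest is Paleoproterozoic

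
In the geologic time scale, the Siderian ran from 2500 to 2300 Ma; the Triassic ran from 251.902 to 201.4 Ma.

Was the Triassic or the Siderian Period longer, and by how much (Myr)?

Siderian, by 149.498 million years

Triassic: 251.902 − 201.4 = 50.502 Myr.
Siderian: 2500 − 2300 = 200 Myr.
Difference: 200 − 50.502 = 149.498 Myr, so the Siderian was longer.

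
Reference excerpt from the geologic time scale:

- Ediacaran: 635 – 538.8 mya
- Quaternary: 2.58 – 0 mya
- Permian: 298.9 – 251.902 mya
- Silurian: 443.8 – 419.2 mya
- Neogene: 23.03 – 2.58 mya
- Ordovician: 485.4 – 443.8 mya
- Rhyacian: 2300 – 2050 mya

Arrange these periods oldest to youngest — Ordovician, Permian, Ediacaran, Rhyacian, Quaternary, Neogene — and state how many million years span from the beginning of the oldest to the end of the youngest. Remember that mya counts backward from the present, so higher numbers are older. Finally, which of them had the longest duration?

Rhyacian, Ediacaran, Ordovician, Permian, Neogene, Quaternary; total span 2300 Myr; longest is Rhyacian

From the excerpt: Ordovician 485.4–443.8; Permian 298.9–251.902; Ediacaran 635–538.8; Rhyacian 2300–2050; Quaternary 2.58–0; Neogene 23.03–2.58 (Ma).
Larger Ma is earlier, so the oldest is Rhyacian and the youngest is Quaternary; oldest to youngest: Rhyacian, Ediacaran, Ordovician, Permian, Neogene, Quaternary.
Oldest start 2300 minus youngest end 0 gives 2300 Myr overall.
Individual lengths (start − end): Neogene 20.45; Quaternary 2.58; Ordovician 41.6; Permian 46.998; Rhyacian 250; Ediacaran 96.2. The largest is Rhyacian at 250 Myr.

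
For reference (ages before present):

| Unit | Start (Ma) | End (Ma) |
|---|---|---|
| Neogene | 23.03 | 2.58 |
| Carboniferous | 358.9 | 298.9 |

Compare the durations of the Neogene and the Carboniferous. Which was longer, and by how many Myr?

Neogene: 23.03 − 2.58 = 20.45 Myr.
Carboniferous: 358.9 − 298.9 = 60 Myr.
Difference: 60 − 20.45 = 39.55 Myr, so the Carboniferous was longer.

Carboniferous, by 39.55 million years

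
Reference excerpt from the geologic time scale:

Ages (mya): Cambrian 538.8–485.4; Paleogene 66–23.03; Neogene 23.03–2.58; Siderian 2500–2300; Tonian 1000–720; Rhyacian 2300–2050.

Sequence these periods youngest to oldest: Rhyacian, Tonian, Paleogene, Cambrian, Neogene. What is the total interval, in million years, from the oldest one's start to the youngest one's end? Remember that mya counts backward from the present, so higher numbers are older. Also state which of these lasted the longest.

From the excerpt: Rhyacian 2300–2050; Tonian 1000–720; Paleogene 66–23.03; Cambrian 538.8–485.4; Neogene 23.03–2.58 (Ma).
Larger Ma is earlier, so the oldest is Rhyacian and the youngest is Neogene; youngest to oldest: Neogene, Paleogene, Cambrian, Tonian, Rhyacian.
Oldest start 2300 minus youngest end 2.58 gives 2297.42 Myr overall.
Individual lengths (start − end): Tonian 280; Rhyacian 250; Neogene 20.45; Cambrian 53.4; Paleogene 42.97. The largest is Tonian at 280 Myr.

Neogene → Paleogene → Cambrian → Tonian → Rhyacian; total span 2297.42 Myr; longest is Tonian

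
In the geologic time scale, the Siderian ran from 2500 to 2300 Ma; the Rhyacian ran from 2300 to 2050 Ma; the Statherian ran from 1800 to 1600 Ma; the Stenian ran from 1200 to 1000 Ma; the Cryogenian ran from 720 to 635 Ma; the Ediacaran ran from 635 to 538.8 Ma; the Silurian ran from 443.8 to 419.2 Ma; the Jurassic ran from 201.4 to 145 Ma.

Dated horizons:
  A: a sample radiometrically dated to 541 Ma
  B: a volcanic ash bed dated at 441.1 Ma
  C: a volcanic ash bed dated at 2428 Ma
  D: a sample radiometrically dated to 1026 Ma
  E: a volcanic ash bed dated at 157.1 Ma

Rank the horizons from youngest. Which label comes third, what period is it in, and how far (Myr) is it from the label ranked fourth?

A, in the Ediacaran; 485 million years to D

Sorted youngest-first by Ma: E (157.1), B (441.1), A (541), D (1026), C (2428).
The third youngest is A at 541 Ma, which lies in 635–538.8 Ma: the Ediacaran.
The fourth youngest is D at 1026 Ma; separation = |541 − 1026| = 485 Myr.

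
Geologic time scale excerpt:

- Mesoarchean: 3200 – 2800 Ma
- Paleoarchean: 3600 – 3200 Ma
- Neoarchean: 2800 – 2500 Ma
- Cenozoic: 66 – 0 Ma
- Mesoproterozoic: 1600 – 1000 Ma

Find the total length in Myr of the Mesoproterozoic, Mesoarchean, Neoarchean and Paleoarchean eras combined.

1700 million years

Each duration: Mesoproterozoic = 600; Mesoarchean = 400; Neoarchean = 300; Paleoarchean = 400.
Sum: 600 + 400 + 300 + 400 = 1700 Myr.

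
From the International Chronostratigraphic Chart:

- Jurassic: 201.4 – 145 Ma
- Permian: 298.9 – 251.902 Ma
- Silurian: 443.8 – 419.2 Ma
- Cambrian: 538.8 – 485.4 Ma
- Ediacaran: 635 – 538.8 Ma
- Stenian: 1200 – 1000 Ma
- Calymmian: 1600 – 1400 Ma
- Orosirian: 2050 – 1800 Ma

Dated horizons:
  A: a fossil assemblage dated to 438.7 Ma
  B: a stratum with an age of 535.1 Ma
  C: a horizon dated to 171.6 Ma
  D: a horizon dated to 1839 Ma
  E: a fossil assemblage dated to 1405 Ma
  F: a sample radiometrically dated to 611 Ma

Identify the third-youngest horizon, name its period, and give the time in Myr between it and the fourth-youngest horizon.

Sorted youngest-first by Ma: C (171.6), A (438.7), B (535.1), F (611), E (1405), D (1839).
The third youngest is B at 535.1 Ma, which lies in 538.8–485.4 Ma: the Cambrian.
The fourth youngest is F at 611 Ma; separation = |535.1 − 611| = 75.9 Myr.

B, in the Cambrian; 75.9 million years to F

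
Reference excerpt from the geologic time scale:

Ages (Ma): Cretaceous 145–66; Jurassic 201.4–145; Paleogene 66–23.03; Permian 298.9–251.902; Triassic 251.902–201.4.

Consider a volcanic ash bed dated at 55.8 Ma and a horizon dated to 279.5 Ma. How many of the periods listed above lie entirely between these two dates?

3

The older date is 279.5 Ma and the younger is 55.8 Ma.
Periods with start < 279.5 and end > 55.8 Ma: Triassic (251.902–201.4), Jurassic (201.4–145), Cretaceous (145–66).
That is 3 complete periods.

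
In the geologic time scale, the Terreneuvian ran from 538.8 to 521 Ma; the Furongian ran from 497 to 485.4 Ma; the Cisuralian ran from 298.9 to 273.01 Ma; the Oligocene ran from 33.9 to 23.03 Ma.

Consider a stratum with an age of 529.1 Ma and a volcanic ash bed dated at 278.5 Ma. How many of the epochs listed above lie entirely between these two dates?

1

529.1 Ma sits inside the Terreneuvian (538.8–521) and 278.5 Ma inside the Cisuralian (298.9–273.01); neither of those is wholly between the two dates.
The listed epochs lying completely between them are Furongian — 1 in all.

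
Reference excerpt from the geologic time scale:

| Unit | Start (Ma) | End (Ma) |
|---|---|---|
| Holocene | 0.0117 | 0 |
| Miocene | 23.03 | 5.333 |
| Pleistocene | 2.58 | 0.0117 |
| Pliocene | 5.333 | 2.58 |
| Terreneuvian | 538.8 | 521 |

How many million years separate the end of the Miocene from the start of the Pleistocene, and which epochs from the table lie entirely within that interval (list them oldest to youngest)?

End of Miocene = 5.333 Ma; start of Pleistocene = 2.58 Ma.
Gap = 5.333 − 2.58 = 2.753 Myr.
Epochs wholly inside 5.333–2.58 Ma: Pliocene (5.333–2.58).

2.753 million years; Pliocene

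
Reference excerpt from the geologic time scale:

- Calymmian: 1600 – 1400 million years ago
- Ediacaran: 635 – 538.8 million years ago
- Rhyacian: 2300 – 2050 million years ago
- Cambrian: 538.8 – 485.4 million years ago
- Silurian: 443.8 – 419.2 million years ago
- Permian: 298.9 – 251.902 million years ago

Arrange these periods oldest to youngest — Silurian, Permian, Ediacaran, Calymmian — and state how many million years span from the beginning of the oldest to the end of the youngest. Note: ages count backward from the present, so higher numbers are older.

From the excerpt: Silurian 443.8–419.2; Permian 298.9–251.902; Ediacaran 635–538.8; Calymmian 1600–1400 (Ma).
Larger Ma is earlier, so the oldest is Calymmian and the youngest is Permian; oldest to youngest: Calymmian, Ediacaran, Silurian, Permian.
Oldest start 1600 minus youngest end 251.902 gives 1348.098 Myr overall.

Calymmian → Ediacaran → Silurian → Permian; total span 1348.098 Myr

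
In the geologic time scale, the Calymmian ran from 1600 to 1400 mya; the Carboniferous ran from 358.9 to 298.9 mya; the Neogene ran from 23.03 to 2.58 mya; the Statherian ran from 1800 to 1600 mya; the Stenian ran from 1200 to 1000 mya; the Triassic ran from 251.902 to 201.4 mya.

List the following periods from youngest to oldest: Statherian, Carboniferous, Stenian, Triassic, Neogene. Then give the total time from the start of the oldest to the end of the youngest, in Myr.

Neogene → Triassic → Carboniferous → Stenian → Statherian; total span 1797.42 Myr

Start ages (Ma): Statherian 1800, Stenian 1200, Carboniferous 358.9, Triassic 251.902, Neogene 23.03.
Ordered youngest to oldest: Neogene, Triassic, Carboniferous, Stenian, Statherian.
Span = 1800 − 2.58 = 1797.42 Myr.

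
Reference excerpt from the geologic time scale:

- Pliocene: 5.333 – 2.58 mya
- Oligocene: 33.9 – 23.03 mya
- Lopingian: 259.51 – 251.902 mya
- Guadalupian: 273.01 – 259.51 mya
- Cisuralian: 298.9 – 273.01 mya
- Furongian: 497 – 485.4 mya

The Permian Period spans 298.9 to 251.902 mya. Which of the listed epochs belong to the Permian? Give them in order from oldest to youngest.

Cisuralian, Guadalupian, Lopingian

Epochs with both bounds inside 298.9–251.902 Ma: Cisuralian (298.9–273.01), Guadalupian (273.01–259.51), Lopingian (259.51–251.902).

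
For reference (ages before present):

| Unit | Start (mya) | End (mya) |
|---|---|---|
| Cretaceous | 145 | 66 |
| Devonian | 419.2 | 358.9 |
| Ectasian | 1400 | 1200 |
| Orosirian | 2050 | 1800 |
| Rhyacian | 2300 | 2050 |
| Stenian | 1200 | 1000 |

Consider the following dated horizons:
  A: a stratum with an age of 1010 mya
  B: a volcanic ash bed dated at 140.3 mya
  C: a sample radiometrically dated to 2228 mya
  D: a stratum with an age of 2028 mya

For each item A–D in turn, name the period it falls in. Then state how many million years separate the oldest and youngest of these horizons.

A — Stenian; B — Cretaceous; C — Rhyacian; D — Orosirian; span 2087.7 million years

Match each age against the start–end ranges in the excerpt: A = 1010 Ma → Stenian (1200–1000); B = 140.3 Ma → Cretaceous (145–66); C = 2228 Ma → Rhyacian (2300–2050); D = 2028 Ma → Orosirian (2050–1800).
The largest age is 2228 Ma and the smallest is 140.3 Ma; their difference is 2087.7 Myr.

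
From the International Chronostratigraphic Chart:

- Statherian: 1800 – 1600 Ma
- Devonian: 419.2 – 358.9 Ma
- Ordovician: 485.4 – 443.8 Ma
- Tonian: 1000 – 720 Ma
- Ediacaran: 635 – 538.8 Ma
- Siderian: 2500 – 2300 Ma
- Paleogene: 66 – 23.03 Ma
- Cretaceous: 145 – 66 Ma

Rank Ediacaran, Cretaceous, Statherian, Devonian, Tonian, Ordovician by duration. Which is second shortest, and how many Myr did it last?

Devonian, 60.3 million years

Start − end for each: Ediacaran 635 − 538.8 = 96.2; Cretaceous 145 − 66 = 79; Statherian 1800 − 1600 = 200; Devonian 419.2 − 358.9 = 60.3; Tonian 1000 − 720 = 280; Ordovician 485.4 − 443.8 = 41.6.
Ranking these from shortest: Ordovician < Devonian < Cretaceous < Ediacaran < Statherian < Tonian.
Position 2 in that ranking is Devonian, which lasted 60.3 Myr.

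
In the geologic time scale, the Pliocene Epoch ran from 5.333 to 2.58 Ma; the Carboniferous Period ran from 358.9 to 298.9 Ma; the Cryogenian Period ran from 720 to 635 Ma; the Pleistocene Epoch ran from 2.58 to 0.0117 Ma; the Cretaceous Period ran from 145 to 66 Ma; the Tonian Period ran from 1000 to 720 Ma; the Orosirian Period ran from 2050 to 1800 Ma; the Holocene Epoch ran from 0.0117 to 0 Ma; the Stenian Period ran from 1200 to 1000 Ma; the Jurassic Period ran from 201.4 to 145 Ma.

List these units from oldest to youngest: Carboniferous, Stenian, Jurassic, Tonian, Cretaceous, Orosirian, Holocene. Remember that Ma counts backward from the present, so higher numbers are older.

The oldest of these is Orosirian (starts 2050 Ma) and the youngest is Holocene (ends 0 Ma).
In between, by decreasing start age: Stenian (1200), Tonian (1000), Carboniferous (358.9), Jurassic (201.4), Cretaceous (145).

Orosirian, Stenian, Tonian, Carboniferous, Jurassic, Cretaceous, Holocene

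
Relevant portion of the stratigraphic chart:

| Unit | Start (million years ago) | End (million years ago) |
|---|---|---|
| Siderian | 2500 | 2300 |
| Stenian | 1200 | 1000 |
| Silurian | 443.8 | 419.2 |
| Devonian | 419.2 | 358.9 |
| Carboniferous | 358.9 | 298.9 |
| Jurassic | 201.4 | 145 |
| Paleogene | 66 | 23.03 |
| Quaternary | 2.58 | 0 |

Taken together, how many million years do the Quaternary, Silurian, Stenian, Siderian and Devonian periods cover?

Each duration: Quaternary = 2.58; Silurian = 24.6; Stenian = 200; Siderian = 200; Devonian = 60.3.
Sum: 2.58 + 24.6 + 200 + 200 + 60.3 = 487.48 Myr.

487.48 million years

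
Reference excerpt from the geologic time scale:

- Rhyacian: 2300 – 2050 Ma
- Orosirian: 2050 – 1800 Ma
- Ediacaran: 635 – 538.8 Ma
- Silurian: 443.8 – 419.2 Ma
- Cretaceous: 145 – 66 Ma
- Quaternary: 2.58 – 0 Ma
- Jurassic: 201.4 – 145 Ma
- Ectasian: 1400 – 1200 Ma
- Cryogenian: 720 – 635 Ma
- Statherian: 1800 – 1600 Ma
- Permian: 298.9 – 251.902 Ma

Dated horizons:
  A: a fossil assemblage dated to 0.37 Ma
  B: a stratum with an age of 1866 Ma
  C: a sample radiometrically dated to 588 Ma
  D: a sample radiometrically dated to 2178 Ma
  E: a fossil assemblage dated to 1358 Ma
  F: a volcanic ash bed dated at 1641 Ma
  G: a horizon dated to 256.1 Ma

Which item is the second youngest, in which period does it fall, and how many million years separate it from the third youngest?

Smaller Ma means younger, so youngest first: A 0.37 < G 256.1 < C 588 < E 1358 < F 1641 < B 1866 < D 2178.
Counting 2 along gives G (256.1 Ma); the excerpt puts that inside the Permian, 298.9–251.902 Ma.
Next in line is C (588 Ma), and 588 − 256.1 = 331.9 Myr.

G, in the Permian; 331.9 million years to C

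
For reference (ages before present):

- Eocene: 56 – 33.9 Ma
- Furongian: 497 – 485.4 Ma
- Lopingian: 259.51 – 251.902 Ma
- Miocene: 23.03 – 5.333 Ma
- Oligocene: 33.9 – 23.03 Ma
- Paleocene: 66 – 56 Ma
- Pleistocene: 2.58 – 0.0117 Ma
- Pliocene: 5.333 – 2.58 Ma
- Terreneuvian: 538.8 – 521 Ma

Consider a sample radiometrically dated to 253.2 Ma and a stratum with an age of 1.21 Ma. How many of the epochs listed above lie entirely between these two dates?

The older date is 253.2 Ma and the younger is 1.21 Ma.
Epochs with start < 253.2 and end > 1.21 Ma: Paleocene (66–56), Eocene (56–33.9), Oligocene (33.9–23.03), Miocene (23.03–5.333), Pliocene (5.333–2.58).
That is 5 complete epochs.

5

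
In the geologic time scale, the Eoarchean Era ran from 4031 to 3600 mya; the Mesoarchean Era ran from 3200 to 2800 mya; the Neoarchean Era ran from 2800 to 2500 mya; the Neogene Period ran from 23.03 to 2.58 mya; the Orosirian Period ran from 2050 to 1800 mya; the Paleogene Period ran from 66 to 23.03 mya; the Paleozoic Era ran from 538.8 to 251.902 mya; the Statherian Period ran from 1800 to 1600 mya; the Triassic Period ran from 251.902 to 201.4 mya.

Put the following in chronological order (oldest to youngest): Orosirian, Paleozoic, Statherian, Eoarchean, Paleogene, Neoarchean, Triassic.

Sorting by start age (descending Ma, since larger Ma = older): Eoarchean start 4031, Neoarchean start 2800, Orosirian start 2050, Statherian start 1800, Paleozoic start 538.8, Triassic start 251.902, Paleogene start 66.

Eoarchean, Neoarchean, Orosirian, Statherian, Paleozoic, Triassic, Paleogene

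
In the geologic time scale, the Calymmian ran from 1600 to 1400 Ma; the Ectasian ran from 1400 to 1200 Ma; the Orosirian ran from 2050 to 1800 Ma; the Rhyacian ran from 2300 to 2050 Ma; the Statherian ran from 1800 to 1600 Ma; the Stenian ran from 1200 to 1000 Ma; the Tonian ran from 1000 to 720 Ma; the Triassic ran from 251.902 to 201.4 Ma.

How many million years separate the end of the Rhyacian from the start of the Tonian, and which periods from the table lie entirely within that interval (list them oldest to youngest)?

End of Rhyacian = 2050 Ma; start of Tonian = 1000 Ma.
Gap = 2050 − 1000 = 1050 Myr.
Periods wholly inside 2050–1000 Ma: Orosirian (2050–1800), Statherian (1800–1600), Calymmian (1600–1400), Ectasian (1400–1200), Stenian (1200–1000).

1050 million years; Orosirian, Statherian, Calymmian, Ectasian, Stenian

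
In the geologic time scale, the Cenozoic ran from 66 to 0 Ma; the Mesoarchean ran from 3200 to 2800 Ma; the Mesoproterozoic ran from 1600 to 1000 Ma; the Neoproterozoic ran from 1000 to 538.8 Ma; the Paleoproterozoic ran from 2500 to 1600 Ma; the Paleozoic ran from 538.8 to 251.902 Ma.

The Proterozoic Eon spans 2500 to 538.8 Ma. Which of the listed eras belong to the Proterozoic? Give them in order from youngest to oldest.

Eras with both bounds inside 2500–538.8 Ma: Neoproterozoic (1000–538.8), Mesoproterozoic (1600–1000), Paleoproterozoic (2500–1600).

Neoproterozoic, Mesoproterozoic, Paleoproterozoic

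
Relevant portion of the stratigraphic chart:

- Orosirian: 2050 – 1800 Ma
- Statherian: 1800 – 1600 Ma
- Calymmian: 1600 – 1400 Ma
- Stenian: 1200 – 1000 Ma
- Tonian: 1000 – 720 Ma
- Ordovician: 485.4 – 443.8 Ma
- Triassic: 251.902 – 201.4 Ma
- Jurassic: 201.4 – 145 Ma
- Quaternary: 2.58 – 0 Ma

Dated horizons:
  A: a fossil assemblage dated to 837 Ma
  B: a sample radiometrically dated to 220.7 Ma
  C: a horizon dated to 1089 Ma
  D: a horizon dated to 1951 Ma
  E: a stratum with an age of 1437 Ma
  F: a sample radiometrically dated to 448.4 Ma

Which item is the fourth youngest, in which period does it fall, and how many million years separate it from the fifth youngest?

Smaller Ma means younger, so youngest first: B 220.7 < F 448.4 < A 837 < C 1089 < E 1437 < D 1951.
Counting 4 along gives C (1089 Ma); the excerpt puts that inside the Stenian, 1200–1000 Ma.
Next in line is E (1437 Ma), and 1437 − 1089 = 348 Myr.

C, in the Stenian; 348 million years to E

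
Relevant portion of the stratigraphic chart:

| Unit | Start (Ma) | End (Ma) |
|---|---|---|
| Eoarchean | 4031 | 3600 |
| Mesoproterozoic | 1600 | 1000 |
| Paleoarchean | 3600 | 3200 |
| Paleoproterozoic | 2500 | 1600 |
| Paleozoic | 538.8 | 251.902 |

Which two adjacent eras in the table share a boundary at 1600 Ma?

Paleoproterozoic and Mesoproterozoic

The Paleoproterozoic ends at 1600 Ma and the Mesoproterozoic begins at 1600 Ma, so they share that boundary.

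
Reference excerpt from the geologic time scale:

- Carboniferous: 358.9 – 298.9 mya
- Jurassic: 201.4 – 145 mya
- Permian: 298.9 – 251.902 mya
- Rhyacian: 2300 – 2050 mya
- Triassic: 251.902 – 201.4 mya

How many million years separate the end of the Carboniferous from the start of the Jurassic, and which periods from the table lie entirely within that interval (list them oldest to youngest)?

97.5 million years; Permian, Triassic

End of Carboniferous = 298.9 Ma; start of Jurassic = 201.4 Ma.
Gap = 298.9 − 201.4 = 97.5 Myr.
Periods wholly inside 298.9–201.4 Ma: Permian (298.9–251.902), Triassic (251.902–201.4).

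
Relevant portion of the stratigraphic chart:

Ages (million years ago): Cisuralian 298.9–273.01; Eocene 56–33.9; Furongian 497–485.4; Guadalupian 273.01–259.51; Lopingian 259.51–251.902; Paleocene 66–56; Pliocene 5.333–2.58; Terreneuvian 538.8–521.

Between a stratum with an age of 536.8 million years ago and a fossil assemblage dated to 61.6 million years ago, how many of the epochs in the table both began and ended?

4

536.8 Ma sits inside the Terreneuvian (538.8–521) and 61.6 Ma inside the Paleocene (66–56); neither of those is wholly between the two dates.
The listed epochs lying completely between them are Furongian, Cisuralian, Guadalupian, Lopingian — 4 in all.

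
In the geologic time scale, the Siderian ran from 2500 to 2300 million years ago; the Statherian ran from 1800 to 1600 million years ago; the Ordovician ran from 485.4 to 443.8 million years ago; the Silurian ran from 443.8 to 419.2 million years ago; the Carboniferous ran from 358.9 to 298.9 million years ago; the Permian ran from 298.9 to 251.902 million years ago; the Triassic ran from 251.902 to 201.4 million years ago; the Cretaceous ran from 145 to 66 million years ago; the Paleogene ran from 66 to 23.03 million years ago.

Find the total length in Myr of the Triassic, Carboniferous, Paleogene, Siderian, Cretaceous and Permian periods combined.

Duration is start − end for each: (251.902 − 201.4) + (358.9 − 298.9) + (66 − 23.03) + (2500 − 2300) + (145 − 66) + (298.9 − 251.902).
That is 50.502 + 60 + 42.97 + 200 + 79 + 46.998, which totals 479.47 million years.

479.47 million years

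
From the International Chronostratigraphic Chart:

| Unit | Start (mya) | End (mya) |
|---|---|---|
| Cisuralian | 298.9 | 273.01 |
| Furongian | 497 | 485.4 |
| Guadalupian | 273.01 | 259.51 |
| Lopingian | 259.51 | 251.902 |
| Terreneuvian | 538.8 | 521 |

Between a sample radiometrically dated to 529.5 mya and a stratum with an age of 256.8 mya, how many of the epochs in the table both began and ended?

529.5 Ma sits inside the Terreneuvian (538.8–521) and 256.8 Ma inside the Lopingian (259.51–251.902); neither of those is wholly between the two dates.
The listed epochs lying completely between them are Furongian, Cisuralian, Guadalupian — 3 in all.

3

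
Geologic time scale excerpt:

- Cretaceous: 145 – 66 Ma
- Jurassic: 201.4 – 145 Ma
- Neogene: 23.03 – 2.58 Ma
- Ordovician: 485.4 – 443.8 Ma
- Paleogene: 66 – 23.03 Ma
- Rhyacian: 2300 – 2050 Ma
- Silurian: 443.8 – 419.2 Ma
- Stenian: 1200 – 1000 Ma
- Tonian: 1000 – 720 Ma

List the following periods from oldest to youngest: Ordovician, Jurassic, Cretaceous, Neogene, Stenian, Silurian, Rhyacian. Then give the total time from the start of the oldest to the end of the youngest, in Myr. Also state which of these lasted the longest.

Rhyacian → Stenian → Ordovician → Silurian → Jurassic → Cretaceous → Neogene; total span 2297.42 Myr; longest is Rhyacian

From the excerpt: Ordovician 485.4–443.8; Jurassic 201.4–145; Cretaceous 145–66; Neogene 23.03–2.58; Stenian 1200–1000; Silurian 443.8–419.2; Rhyacian 2300–2050 (Ma).
Larger Ma is earlier, so the oldest is Rhyacian and the youngest is Neogene; oldest to youngest: Rhyacian, Stenian, Ordovician, Silurian, Jurassic, Cretaceous, Neogene.
Oldest start 2300 minus youngest end 2.58 gives 2297.42 Myr overall.
Individual lengths (start − end): Jurassic 56.4; Ordovician 41.6; Cretaceous 79; Rhyacian 250; Stenian 200; Silurian 24.6; Neogene 20.45. The largest is Rhyacian at 250 Myr.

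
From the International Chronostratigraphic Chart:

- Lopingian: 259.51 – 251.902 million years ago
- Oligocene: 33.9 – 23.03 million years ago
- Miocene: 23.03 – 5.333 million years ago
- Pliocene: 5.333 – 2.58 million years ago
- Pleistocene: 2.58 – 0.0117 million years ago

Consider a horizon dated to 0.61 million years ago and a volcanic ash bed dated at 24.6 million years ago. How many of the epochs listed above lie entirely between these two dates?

2

The older date is 24.6 Ma and the younger is 0.61 Ma.
Epochs with start < 24.6 and end > 0.61 Ma: Miocene (23.03–5.333), Pliocene (5.333–2.58).
That is 2 complete epochs.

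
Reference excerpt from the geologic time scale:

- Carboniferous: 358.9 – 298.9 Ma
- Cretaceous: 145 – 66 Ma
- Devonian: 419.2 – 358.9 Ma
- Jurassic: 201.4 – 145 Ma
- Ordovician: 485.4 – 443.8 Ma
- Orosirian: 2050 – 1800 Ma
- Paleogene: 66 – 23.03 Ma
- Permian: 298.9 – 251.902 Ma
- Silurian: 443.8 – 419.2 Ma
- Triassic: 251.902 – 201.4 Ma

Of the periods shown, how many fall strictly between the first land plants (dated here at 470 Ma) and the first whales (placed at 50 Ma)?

The older date is 470 Ma and the younger is 50 Ma.
Periods with start < 470 and end > 50 Ma: Silurian (443.8–419.2), Devonian (419.2–358.9), Carboniferous (358.9–298.9), Permian (298.9–251.902), Triassic (251.902–201.4), Jurassic (201.4–145), Cretaceous (145–66).
That is 7 complete periods.

7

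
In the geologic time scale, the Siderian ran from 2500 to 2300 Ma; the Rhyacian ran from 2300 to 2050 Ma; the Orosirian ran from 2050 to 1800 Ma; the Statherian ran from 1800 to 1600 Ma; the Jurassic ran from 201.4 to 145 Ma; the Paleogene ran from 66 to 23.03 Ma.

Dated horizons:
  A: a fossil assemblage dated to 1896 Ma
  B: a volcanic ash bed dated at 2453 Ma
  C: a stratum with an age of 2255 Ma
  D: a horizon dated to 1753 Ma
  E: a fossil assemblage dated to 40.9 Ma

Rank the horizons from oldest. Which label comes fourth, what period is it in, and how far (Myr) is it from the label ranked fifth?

Larger Ma means older, so oldest first: B 2453 > C 2255 > A 1896 > D 1753 > E 40.9.
Counting 4 along gives D (1753 Ma); the excerpt puts that inside the Statherian, 1800–1600 Ma.
Next in line is E (40.9 Ma), and 1753 − 40.9 = 1712.1 Myr.

D, in the Statherian; 1712.1 million years to E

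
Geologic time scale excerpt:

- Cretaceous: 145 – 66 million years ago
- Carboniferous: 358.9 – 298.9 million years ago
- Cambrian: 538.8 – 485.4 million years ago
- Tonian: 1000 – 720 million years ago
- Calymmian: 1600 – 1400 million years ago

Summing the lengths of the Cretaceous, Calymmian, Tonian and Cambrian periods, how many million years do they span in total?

Each duration: Cretaceous = 79; Calymmian = 200; Tonian = 280; Cambrian = 53.4.
Sum: 79 + 200 + 280 + 53.4 = 612.4 Myr.

612.4 million years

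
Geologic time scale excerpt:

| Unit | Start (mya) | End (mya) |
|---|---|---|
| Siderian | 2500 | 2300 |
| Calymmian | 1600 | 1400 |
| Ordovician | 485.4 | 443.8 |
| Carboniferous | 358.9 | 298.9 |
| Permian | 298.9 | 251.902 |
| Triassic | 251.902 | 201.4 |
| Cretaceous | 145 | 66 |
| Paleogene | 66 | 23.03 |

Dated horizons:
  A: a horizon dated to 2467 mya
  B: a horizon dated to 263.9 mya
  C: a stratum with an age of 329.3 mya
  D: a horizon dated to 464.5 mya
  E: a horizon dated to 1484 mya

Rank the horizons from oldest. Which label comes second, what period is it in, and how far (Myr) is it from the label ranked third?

E, in the Calymmian; 1019.5 million years to D

Sorted oldest-first by Ma: A (2467), E (1484), D (464.5), C (329.3), B (263.9).
The second oldest is E at 1484 Ma, which lies in 1600–1400 Ma: the Calymmian.
The third oldest is D at 464.5 Ma; separation = |1484 − 464.5| = 1019.5 Myr.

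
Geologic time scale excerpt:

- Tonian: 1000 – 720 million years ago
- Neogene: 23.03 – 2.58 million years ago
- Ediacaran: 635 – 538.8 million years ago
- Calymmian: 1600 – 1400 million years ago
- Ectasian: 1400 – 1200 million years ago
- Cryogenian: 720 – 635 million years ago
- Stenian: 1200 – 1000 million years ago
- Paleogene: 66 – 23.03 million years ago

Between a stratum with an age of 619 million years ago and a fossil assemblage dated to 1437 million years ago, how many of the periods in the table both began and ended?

1437 Ma sits inside the Calymmian (1600–1400) and 619 Ma inside the Ediacaran (635–538.8); neither of those is wholly between the two dates.
The listed periods lying completely between them are Ectasian, Stenian, Tonian, Cryogenian — 4 in all.

4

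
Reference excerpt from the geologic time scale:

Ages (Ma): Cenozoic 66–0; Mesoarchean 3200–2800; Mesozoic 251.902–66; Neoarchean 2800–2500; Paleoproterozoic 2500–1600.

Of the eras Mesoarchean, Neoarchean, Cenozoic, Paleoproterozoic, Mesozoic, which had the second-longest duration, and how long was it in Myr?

Start − end for each: Mesoarchean 3200 − 2800 = 400; Neoarchean 2800 − 2500 = 300; Cenozoic 66 − 0 = 66; Paleoproterozoic 2500 − 1600 = 900; Mesozoic 251.902 − 66 = 185.902.
Ranking these from longest: Paleoproterozoic > Mesoarchean > Neoarchean > Mesozoic > Cenozoic.
Position 2 in that ranking is Mesoarchean, which lasted 400 Myr.

Mesoarchean, 400 million years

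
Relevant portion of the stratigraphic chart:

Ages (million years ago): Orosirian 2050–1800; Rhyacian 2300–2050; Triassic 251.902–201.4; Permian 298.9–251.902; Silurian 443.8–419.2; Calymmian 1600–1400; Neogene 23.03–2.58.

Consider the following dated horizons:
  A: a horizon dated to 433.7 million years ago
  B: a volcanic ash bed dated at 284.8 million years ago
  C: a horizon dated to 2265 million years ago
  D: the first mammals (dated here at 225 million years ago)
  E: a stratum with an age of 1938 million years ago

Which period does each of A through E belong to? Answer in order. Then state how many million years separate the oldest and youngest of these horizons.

A: 433.7 Ma lies in 443.8–419.2 Ma, so Silurian.
B: 284.8 Ma lies in 298.9–251.902 Ma, so Permian.
C: 2265 Ma lies in 2300–2050 Ma, so Rhyacian.
D: 225 Ma lies in 251.902–201.4 Ma, so Triassic.
E: 1938 Ma lies in 2050–1800 Ma, so Orosirian.
Oldest = 2265 Ma, youngest = 225 Ma → span 2040 Myr.

A — Silurian; B — Permian; C — Rhyacian; D — Triassic; E — Orosirian; span 2040 million years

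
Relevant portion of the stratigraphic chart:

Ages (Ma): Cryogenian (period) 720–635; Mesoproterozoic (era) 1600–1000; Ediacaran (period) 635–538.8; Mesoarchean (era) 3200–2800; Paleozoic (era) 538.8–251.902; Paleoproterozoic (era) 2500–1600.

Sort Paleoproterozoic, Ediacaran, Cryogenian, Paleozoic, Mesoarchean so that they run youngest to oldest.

Paleozoic, Ediacaran, Cryogenian, Paleoproterozoic, Mesoarchean

Sorting by start age (ascending Ma, since larger Ma = older): Paleozoic start 538.8, Ediacaran start 635, Cryogenian start 720, Paleoproterozoic start 2500, Mesoarchean start 3200.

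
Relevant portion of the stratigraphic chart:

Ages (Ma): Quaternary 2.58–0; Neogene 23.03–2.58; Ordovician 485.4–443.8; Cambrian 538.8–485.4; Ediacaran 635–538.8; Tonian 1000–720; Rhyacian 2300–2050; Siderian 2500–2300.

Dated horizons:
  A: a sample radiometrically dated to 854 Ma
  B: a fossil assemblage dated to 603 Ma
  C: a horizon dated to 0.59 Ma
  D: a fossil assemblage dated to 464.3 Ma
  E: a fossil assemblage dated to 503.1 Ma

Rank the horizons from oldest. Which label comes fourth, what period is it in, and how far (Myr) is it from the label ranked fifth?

D, in the Ordovician; 463.71 million years to C

Larger Ma means older, so oldest first: A 854 > B 603 > E 503.1 > D 464.3 > C 0.59.
Counting 4 along gives D (464.3 Ma); the excerpt puts that inside the Ordovician, 485.4–443.8 Ma.
Next in line is C (0.59 Ma), and 464.3 − 0.59 = 463.71 Myr.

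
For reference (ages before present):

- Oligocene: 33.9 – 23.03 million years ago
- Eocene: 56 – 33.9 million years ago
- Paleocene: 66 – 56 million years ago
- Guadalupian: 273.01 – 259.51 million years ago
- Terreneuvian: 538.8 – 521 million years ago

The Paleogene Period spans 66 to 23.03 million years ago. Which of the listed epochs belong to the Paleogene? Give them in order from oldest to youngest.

Epochs with both bounds inside 66–23.03 Ma: Paleocene (66–56), Eocene (56–33.9), Oligocene (33.9–23.03).

Paleocene, Eocene, Oligocene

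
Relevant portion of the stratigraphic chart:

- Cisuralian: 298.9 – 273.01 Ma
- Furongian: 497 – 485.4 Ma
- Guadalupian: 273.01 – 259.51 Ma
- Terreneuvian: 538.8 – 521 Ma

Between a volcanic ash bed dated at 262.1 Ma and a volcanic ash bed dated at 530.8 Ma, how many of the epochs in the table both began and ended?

The older date is 530.8 Ma and the younger is 262.1 Ma.
Epochs with start < 530.8 and end > 262.1 Ma: Furongian (497–485.4), Cisuralian (298.9–273.01).
That is 2 complete epochs.

2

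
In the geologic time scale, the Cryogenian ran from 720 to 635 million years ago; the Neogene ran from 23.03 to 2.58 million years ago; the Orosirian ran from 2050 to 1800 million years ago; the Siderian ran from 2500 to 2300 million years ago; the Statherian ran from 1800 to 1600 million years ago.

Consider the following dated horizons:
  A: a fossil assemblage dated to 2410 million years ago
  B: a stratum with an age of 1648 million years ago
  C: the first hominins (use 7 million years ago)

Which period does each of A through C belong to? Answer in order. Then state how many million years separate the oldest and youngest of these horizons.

A: 2410 Ma lies in 2500–2300 Ma, so Siderian.
B: 1648 Ma lies in 1800–1600 Ma, so Statherian.
C: 7 Ma lies in 23.03–2.58 Ma, so Neogene.
Oldest = 2410 Ma, youngest = 7 Ma → span 2403 Myr.

A — Siderian; B — Statherian; C — Neogene; span 2403 million years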